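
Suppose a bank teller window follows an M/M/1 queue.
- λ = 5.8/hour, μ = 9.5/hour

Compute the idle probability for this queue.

ρ = λ/μ = 5.8/9.5 = 0.6105
P(0) = 1 - ρ = 1 - 0.6105 = 0.3895
The server is idle 38.95% of the time.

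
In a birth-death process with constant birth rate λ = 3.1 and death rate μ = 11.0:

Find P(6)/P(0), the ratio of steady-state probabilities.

For constant rates: P(n)/P(0) = (λ/μ)^n
P(6)/P(0) = (3.1/11.0)^6 = 0.28182^6 = 0.0005010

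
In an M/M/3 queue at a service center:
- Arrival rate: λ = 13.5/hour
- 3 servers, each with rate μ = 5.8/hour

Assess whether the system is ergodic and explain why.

Stability requires ρ = λ/(cμ) < 1
ρ = 13.5/(3 × 5.8) = 13.5/17.40 = 0.7759
Since 0.7759 < 1, the system is STABLE.
The servers are busy 77.59% of the time.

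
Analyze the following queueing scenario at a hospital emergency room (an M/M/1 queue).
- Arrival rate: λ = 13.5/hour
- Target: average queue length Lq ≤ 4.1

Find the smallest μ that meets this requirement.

For M/M/1: Lq = λ²/(μ(μ-λ))
Need Lq ≤ 4.1, i.e. μ(μ-λ) ≥ λ²/4.1
μ² - 13.5μ - 182.25/4.1 ≥ 0  →  μ² - 13.5μ - 44.45122 ≥ 0
Quadratic formula (positive root): μ = [λ + √(λ² + 4×44.45122)]/2
Discriminant: 182.25 + 4×44.45122 = 360.0549, √360.0549 = 18.97511
μ ≥ (13.5 + 18.97511)/2 = 16.2376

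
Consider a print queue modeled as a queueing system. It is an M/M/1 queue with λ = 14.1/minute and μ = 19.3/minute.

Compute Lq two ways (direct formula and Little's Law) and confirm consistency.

Method 1 (direct): Lq = λ²/(μ(μ-λ)) = 198.81/(19.3 × 5.20) = 1.9810

Method 2 (Little's Law):
W = 1/(μ-λ) = 1/5.20 = 0.1923077
Wq = W - 1/μ = 0.1923077 - 0.05181347 = 0.140494
Lq = λWq = 14.1 × 0.140494 = 1.9810 ✔ (matches Method 1)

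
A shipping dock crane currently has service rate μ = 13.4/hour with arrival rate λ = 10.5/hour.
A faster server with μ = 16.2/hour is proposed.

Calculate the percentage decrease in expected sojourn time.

System 1: ρ₁ = 10.5/13.4 = 0.7836, W₁ = 1/(13.4-10.5) = 0.34483
System 2: ρ₂ = 10.5/16.2 = 0.6481, W₂ = 1/(16.2-10.5) = 0.17544
Improvement: (W₁-W₂)/W₁ = (0.34483-0.17544)/0.34483 = 49.12%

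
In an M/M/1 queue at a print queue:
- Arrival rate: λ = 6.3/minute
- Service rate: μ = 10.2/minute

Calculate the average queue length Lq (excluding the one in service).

ρ = λ/μ = 6.3/10.2 = 0.6176
For M/M/1: Lq = λ²/(μ(μ-λ))
Lq = 39.69/(10.2 × 3.90)
Lq = 0.9977 jobs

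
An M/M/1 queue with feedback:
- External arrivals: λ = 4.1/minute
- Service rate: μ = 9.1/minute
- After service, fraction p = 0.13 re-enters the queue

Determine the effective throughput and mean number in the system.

Effective arrival rate: λ_eff = λ/(1-p) = 4.1/(1-0.13) = 4.1/0.87 = 4.7126
ρ = λ_eff/μ = 4.7126/9.1 = 0.51787
L = ρ/(1-ρ) = 0.51787/(1-0.51787) = 1.0741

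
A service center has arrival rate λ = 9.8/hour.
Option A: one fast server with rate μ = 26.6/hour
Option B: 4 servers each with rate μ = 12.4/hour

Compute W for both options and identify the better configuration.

Option A: single server μ = 26.6 (M/M/1)
  ρ_A = 9.8/26.6 = 0.3684
  W_A = 1/(μ-λ) = 1/(26.6-9.8) = 1/16.80 = 0.05952

Option B: 4 servers μ = 12.4 (M/M/4)
  ρ_B = λ/(cμ) = 9.8/(4×12.4) = 0.1976
  Offered load a = λ/μ = cρ = 9.8/12.4 = 0.7903
  P₀ = [ Σₙ₌₀^3 aⁿ/n! + a^4/(4!(1-ρ)) ]⁻¹
  Σ = a^0/0! + a^1/1! + a^2/2! + a^3/3! = 1.0000 + 0.7903 + 0.3123 + 0.08227 = 2.1849
  a^4/(4!(1-ρ)) = 0.3901/(24 × 0.8024) = 0.02026
  P₀ = 1/(2.1849 + 0.02026) = 0.4535
  Lq = P₀·a^4·ρ / (4!(1-ρ)²) = 0.4535 × 0.3901 × 0.1976 / (24 × 0.6439) = 0.002262
  Wq_B = Lq/λ = 0.002262/9.8 = 0.0002308
  W_B = Wq_B + 1/μ = 0.0002308 + 0.08065 = 0.08088

Since W_A = 0.05952 < W_B = 0.08088, Option A (single fast server) has the shorter time in system.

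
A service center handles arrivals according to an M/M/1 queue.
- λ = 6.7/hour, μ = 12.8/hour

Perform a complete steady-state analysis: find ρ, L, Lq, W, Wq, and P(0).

Step 1: ρ = λ/μ = 6.7/12.8 = 0.5234
Step 2: L = λ/(μ-λ) = 6.7/6.10 = 1.0984
Step 3: Lq = λ²/(μ(μ-λ)) = 44.89/(12.8×6.10) = 0.5749
Step 4: W = 1/(μ-λ) = 1/6.10 = 0.163934
Step 5: Wq = λ/(μ(μ-λ)) = 6.7/(12.8×6.10) = 0.08581
Step 6: P(0) = 1-ρ = 0.4766
Verify: L = λW = 6.7×0.163934 = 1.0984 ✔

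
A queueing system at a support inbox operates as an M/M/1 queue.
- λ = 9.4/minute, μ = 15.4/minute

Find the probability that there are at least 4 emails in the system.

ρ = λ/μ = 9.4/15.4 = 0.6104
P(N ≥ n) = ρⁿ
P(N ≥ 4) = 0.6104^4
P(N ≥ 4) = 0.1388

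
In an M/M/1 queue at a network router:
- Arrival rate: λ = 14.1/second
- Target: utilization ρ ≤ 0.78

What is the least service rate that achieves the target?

ρ = λ/μ, so μ = λ/ρ
μ ≥ 14.1/0.78 = 18.0769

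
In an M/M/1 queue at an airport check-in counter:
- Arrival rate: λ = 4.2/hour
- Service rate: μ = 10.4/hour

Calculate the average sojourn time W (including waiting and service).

First, compute utilization: ρ = λ/μ = 4.2/10.4 = 0.4038
For M/M/1: W = 1/(μ-λ)
W = 1/(10.4-4.2) = 1/6.20
W = 0.1613 hours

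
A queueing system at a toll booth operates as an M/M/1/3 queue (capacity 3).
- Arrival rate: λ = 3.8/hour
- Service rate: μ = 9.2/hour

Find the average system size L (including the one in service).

ρ = λ/μ = 3.8/9.2 = 0.41304
P₀ = (1-ρ)/(1-ρ^(K+1)) = (1-0.41304)/(1-0.41304^4) = 0.5870/0.9709 = 0.6046
P_K = P₀×ρ^K = 0.60456 × 0.41304^3 = 0.60456 × 0.070465 = 0.04260
L = ρ[1 - (K+1)ρ^K + Kρ^(K+1)] / [(1-ρ)(1-ρ^(K+1))]
L = 0.41304 × (1 - 4×0.07047 + 3×0.02911) / ((1 - 0.41304) × (1 - 0.02911)) = 0.5838 vehicles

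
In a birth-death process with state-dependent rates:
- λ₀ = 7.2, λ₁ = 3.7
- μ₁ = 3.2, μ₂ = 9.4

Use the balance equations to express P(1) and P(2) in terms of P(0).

Balance equations:
State 0: λ₀P₀ = μ₁P₁ → P₁ = (λ₀/μ₁)P₀ = (7.2/3.2)P₀ = 2.2500P₀
State 1: P₂ = (λ₀λ₁)/(μ₁μ₂)P₀ = (7.2×3.7)/(3.2×9.4)P₀ = 0.8856P₀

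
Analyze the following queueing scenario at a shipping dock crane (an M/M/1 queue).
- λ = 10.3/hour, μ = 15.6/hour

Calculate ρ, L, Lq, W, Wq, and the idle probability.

Step 1: ρ = λ/μ = 10.3/15.6 = 0.6603
Step 2: L = λ/(μ-λ) = 10.3/5.30 = 1.9434
Step 3: Lq = λ²/(μ(μ-λ)) = 106.09/(15.6×5.30) = 1.2831
Step 4: W = 1/(μ-λ) = 1/5.30 = 0.18868
Step 5: Wq = λ/(μ(μ-λ)) = 10.3/(15.6×5.30) = 0.1246
Step 6: P(0) = 1-ρ = 0.3397
Verify: L = λW = 10.3×0.18868 = 1.9434 ✔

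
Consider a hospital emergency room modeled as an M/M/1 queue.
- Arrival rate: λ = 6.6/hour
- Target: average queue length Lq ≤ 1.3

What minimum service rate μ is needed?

For M/M/1: Lq = λ²/(μ(μ-λ))
Need Lq ≤ 1.3, i.e. μ(μ-λ) ≥ λ²/1.3
μ² - 6.6μ - 43.56/1.3 ≥ 0  →  μ² - 6.6μ - 33.5077 ≥ 0
Quadratic formula (positive root): μ = [λ + √(λ² + 4×33.5077)]/2
Discriminant: 43.56 + 4×33.5077 = 177.5908, √177.5908 = 13.32632
μ ≥ (6.6 + 13.32632)/2 = 9.9632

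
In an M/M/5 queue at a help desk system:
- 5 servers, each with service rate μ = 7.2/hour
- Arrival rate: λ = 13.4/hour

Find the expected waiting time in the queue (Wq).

Traffic intensity: ρ = λ/(cμ) = 13.4/(5×7.2) = 0.3722
Since ρ = 0.3722 < 1, system is stable.
Offered load a = λ/μ = cρ = 13.4/7.2 = 1.8611
P₀ = [ Σₙ₌₀^4 aⁿ/n! + a^5/(5!(1-ρ)) ]⁻¹
Σ = a^0/0! + a^1/1! + a^2/2! + a^3/3! + a^4/4! = 1.0000 + 1.8611 + 1.7319 + 1.0744 + 0.4999 = 6.1673
a^5/(5!(1-ρ)) = 22.3286/(120 × 0.6278) = 0.2964
P₀ = 1/(6.1673 + 0.2964) = 0.1547
Lq = P₀·a^5·ρ / (5!(1-ρ)²) = 0.1547 × 22.3286 × 0.3722 / (120 × 0.3941) = 0.02719
Wq = Lq/λ = 0.02719/13.4 = 0.002029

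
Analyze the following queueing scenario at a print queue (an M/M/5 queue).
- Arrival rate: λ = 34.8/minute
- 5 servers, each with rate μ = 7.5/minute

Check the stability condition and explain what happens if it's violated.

Stability requires ρ = λ/(cμ) < 1
ρ = 34.8/(5 × 7.5) = 34.8/37.50 = 0.9280
Since 0.9280 < 1, the system is STABLE.
The servers are busy 92.80% of the time.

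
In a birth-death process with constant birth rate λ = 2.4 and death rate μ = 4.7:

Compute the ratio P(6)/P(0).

For constant rates: P(n)/P(0) = (λ/μ)^n
P(6)/P(0) = (2.4/4.7)^6 = 0.51064^6 = 0.01773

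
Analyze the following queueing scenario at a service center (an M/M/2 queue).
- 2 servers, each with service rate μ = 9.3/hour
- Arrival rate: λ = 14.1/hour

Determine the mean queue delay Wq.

Traffic intensity: ρ = λ/(cμ) = 14.1/(2×9.3) = 0.7581
Since ρ = 0.7581 < 1, system is stable.
Offered load a = λ/μ = cρ = 14.1/9.3 = 1.5161
P₀ = [ Σₙ₌₀^1 aⁿ/n! + a^2/(2!(1-ρ)) ]⁻¹
Σ = a^0/0! + a^1/1! = 1.0000 + 1.5161 = 2.5161
a^2/(2!(1-ρ)) = 2.298647/(2 × 0.2419355) = 4.7505
P₀ = 1/(2.5161 + 4.7505) = 0.1376
Lq = P₀·a^2·ρ / (2!(1-ρ)²) = 0.137615 × 2.29865 × 0.758065 / (2 × 0.0585328) = 2.0484
Wq = Lq/λ = 2.0484/14.1 = 0.1453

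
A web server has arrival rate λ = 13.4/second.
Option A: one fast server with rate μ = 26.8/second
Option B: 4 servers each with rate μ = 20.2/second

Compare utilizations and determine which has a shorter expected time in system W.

Option A: single server μ = 26.8 (M/M/1)
  ρ_A = 13.4/26.8 = 0.5000
  W_A = 1/(μ-λ) = 1/(26.8-13.4) = 1/13.40 = 0.07463

Option B: 4 servers μ = 20.2 (M/M/4)
  ρ_B = λ/(cμ) = 13.4/(4×20.2) = 0.1658
  Offered load a = λ/μ = cρ = 13.4/20.2 = 0.6634
  P₀ = [ Σₙ₌₀^3 aⁿ/n! + a^4/(4!(1-ρ)) ]⁻¹
  Σ = a^0/0! + a^1/1! + a^2/2! + a^3/3! = 1.00000 + 0.663366 + 0.220027 + 0.0486529 = 1.9320
  a^4/(4!(1-ρ)) = 0.19365/(24 × 0.83416) = 0.009673
  P₀ = 1/(1.9320 + 0.009673) = 0.5150
  Lq = P₀·a^4·ρ / (4!(1-ρ)²) = 0.51501 × 0.19365 × 0.16584 / (24 × 0.69582) = 0.0009904
  Wq_B = Lq/λ = 0.000990404/13.4 = 0.000073911
  W_B = Wq_B + 1/μ = 0.000073911 + 0.049505 = 0.04958

Since W_B = 0.04958 < W_A = 0.07463, Option B (multiple servers) has the shorter time in system.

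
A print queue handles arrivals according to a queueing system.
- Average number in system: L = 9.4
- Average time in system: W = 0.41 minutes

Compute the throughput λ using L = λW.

Little's Law: L = λW, so λ = L/W
λ = 9.4/0.41 = 22.9268 jobs/minute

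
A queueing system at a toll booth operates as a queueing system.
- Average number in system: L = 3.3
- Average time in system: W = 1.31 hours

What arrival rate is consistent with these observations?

Little's Law: L = λW, so λ = L/W
λ = 3.3/1.31 = 2.5191 vehicles/hour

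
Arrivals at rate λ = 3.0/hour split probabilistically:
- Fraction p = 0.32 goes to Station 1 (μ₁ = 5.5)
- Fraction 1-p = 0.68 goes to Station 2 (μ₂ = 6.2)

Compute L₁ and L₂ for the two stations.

Effective rates: λ₁ = 3.0×0.32 = 0.96, λ₂ = 3.0×0.68 = 2.04
Station 1: ρ₁ = 0.96/5.5 = 0.17455, L₁ = ρ₁/(1-ρ₁) = 0.17455/(1-0.17455) = 0.2115
Station 2: ρ₂ = 2.04/6.2 = 0.32903, L₂ = ρ₂/(1-ρ₂) = 0.32903/(1-0.32903) = 0.4904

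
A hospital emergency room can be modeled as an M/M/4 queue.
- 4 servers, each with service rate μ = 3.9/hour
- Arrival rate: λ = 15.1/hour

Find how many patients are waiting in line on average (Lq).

Traffic intensity: ρ = λ/(cμ) = 15.1/(4×3.9) = 0.9679
Since ρ = 0.9679 < 1, system is stable.
Offered load a = λ/μ = cρ = 15.1/3.9 = 3.8718
P₀ = [ Σₙ₌₀^3 aⁿ/n! + a^4/(4!(1-ρ)) ]⁻¹
Σ = a^0/0! + a^1/1! + a^2/2! + a^3/3! = 1.0000 + 3.8718 + 7.4954 + 9.6735 = 22.0407
a^4/(4!(1-ρ)) = 224.72395/(24 × 0.032051282) = 292.1411
P₀ = 1/(22.0407 + 292.1411) = 0.003183
Lq = P₀·a^4·ρ / (4!(1-ρ)²) = 0.003182870 × 224.7240 × 0.9679487 / (24 × 0.001027285) = 28.0814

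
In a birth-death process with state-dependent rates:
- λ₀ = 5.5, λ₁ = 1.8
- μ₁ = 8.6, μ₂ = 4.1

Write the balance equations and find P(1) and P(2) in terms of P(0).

Balance equations:
State 0: λ₀P₀ = μ₁P₁ → P₁ = (λ₀/μ₁)P₀ = (5.5/8.6)P₀ = 0.6395P₀
State 1: P₂ = (λ₀λ₁)/(μ₁μ₂)P₀ = (5.5×1.8)/(8.6×4.1)P₀ = 0.2808P₀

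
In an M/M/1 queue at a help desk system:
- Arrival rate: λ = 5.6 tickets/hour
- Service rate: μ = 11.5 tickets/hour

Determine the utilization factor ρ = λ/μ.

Server utilization: ρ = λ/μ
ρ = 5.6/11.5 = 0.4870
The server is busy 48.70% of the time.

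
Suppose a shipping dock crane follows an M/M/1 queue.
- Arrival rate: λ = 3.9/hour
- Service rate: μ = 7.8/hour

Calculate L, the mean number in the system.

ρ = λ/μ = 3.9/7.8 = 0.5000
For M/M/1: L = λ/(μ-λ)
L = 3.9/(7.8-3.9) = 3.9/3.90
L = 1.0000 containers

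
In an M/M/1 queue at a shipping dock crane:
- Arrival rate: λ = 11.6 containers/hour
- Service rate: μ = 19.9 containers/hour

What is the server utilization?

Server utilization: ρ = λ/μ
ρ = 11.6/19.9 = 0.5829
The server is busy 58.29% of the time.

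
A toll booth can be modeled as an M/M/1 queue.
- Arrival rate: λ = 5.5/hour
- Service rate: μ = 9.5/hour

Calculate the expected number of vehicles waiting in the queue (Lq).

ρ = λ/μ = 5.5/9.5 = 0.5789
For M/M/1: Lq = λ²/(μ(μ-λ))
Lq = 30.25/(9.5 × 4.00)
Lq = 0.7961 vehicles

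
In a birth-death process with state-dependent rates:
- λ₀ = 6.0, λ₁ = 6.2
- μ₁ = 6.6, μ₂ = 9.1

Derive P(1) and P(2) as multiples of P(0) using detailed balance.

Balance equations:
State 0: λ₀P₀ = μ₁P₁ → P₁ = (λ₀/μ₁)P₀ = (6.0/6.6)P₀ = 0.9091P₀
State 1: P₂ = (λ₀λ₁)/(μ₁μ₂)P₀ = (6.0×6.2)/(6.6×9.1)P₀ = 0.6194P₀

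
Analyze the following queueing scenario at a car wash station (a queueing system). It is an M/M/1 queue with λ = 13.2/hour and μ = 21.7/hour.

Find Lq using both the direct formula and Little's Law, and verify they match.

Method 1 (direct): Lq = λ²/(μ(μ-λ)) = 174.24/(21.7 × 8.50) = 0.9446

Method 2 (Little's Law):
W = 1/(μ-λ) = 1/8.50 = 0.117647
Wq = W - 1/μ = 0.117647 - 0.0460829 = 0.07156
Lq = λWq = 13.2 × 0.07156 = 0.9446 ✔ (matches Method 1)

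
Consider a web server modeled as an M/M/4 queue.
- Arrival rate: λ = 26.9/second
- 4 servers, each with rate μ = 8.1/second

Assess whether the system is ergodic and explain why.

Stability requires ρ = λ/(cμ) < 1
ρ = 26.9/(4 × 8.1) = 26.9/32.40 = 0.8302
Since 0.8302 < 1, the system is STABLE.
The servers are busy 83.02% of the time.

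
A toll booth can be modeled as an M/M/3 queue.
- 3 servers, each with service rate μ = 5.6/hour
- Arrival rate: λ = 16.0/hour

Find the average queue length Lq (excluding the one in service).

Traffic intensity: ρ = λ/(cμ) = 16.0/(3×5.6) = 0.9524
Since ρ = 0.9524 < 1, system is stable.
Offered load a = λ/μ = cρ = 16.0/5.6 = 2.8571
P₀ = [ Σₙ₌₀^2 aⁿ/n! + a^3/(3!(1-ρ)) ]⁻¹
Σ = a^0/0! + a^1/1! + a^2/2! = 1.00000 + 2.85714 + 4.08163 = 7.9388
a^3/(3!(1-ρ)) = 23.3236/(6 × 0.047619) = 81.6327
P₀ = 1/(7.9388 + 81.6327) = 0.01116
Lq = P₀·a^3·ρ / (3!(1-ρ)²) = 0.0111643 × 23.3236 × 0.952381 / (6 × 0.00226757) = 18.2274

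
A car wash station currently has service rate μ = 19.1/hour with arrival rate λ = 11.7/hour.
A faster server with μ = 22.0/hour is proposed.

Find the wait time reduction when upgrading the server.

System 1: ρ₁ = 11.7/19.1 = 0.6126, W₁ = 1/(19.1-11.7) = 0.13514
System 2: ρ₂ = 11.7/22.0 = 0.5318, W₂ = 1/(22.0-11.7) = 0.097087
Improvement: (W₁-W₂)/W₁ = (0.13514-0.097087)/0.13514 = 28.16%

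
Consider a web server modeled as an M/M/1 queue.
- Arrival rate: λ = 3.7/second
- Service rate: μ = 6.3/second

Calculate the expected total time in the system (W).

First, compute utilization: ρ = λ/μ = 3.7/6.3 = 0.5873
For M/M/1: W = 1/(μ-λ)
W = 1/(6.3-3.7) = 1/2.60
W = 0.3846 seconds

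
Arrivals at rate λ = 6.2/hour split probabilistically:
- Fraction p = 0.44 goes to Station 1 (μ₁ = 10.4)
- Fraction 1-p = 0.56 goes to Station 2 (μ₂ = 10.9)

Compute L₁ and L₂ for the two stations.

Effective rates: λ₁ = 6.2×0.44 = 2.728, λ₂ = 6.2×0.56 = 3.472
Station 1: ρ₁ = 2.728/10.4 = 0.2623, L₁ = ρ₁/(1-ρ₁) = 0.2623/(1-0.2623) = 0.3556
Station 2: ρ₂ = 3.472/10.9 = 0.3185, L₂ = ρ₂/(1-ρ₂) = 0.3185/(1-0.3185) = 0.4674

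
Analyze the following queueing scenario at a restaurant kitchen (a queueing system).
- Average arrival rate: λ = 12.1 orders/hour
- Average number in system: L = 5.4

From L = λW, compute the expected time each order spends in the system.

Little's Law: L = λW, so W = L/λ
W = 5.4/12.1 = 0.4463 hours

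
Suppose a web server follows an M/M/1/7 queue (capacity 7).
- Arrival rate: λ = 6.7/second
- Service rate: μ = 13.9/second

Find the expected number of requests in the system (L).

ρ = λ/μ = 6.7/13.9 = 0.482014
P₀ = (1-ρ)/(1-ρ^(K+1)) = (1-0.482014)/(1-0.482014^8) = 0.5180/0.9971 = 0.5195
P_K = P₀×ρ^K = 0.51950 × 0.482014^7 = 0.51950 × 0.0060453 = 0.003141
L = ρ[1 - (K+1)ρ^K + Kρ^(K+1)] / [(1-ρ)(1-ρ^(K+1))]
L = 0.482014 × (1 - 8×0.006045 + 7×0.002914) / ((1 - 0.482014) × (1 - 0.002914)) = 0.9072 requests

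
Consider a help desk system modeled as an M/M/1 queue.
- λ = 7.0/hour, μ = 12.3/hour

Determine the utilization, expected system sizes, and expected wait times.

Step 1: ρ = λ/μ = 7.0/12.3 = 0.5691
Step 2: L = λ/(μ-λ) = 7.0/5.30 = 1.3208
Step 3: Lq = λ²/(μ(μ-λ)) = 49.00/(12.3×5.30) = 0.7516
Step 4: W = 1/(μ-λ) = 1/5.30 = 0.18868
Step 5: Wq = λ/(μ(μ-λ)) = 7.0/(12.3×5.30) = 0.1074
Step 6: P(0) = 1-ρ = 0.4309
Verify: L = λW = 7.0×0.18868 = 1.3208 ✔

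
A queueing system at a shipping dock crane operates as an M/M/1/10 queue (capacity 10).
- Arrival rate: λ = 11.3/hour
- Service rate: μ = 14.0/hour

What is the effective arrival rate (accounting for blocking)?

ρ = λ/μ = 11.3/14.0 = 0.80714
P₀ = (1-ρ)/(1-ρ^(K+1)) = (1-0.80714)/(1-0.80714^11) = 0.19286/0.90528 = 0.2130
P_K = P₀×ρ^K = 0.21304 × 0.80714^10 = 0.21304 × 0.11735 = 0.02500
λ_eff = λ(1-P_K) = 11.3 × (1 - 0.02500) = 11.3 × 0.9750 = 11.0175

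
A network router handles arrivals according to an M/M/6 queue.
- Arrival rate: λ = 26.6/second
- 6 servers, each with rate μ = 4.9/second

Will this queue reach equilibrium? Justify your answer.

Stability requires ρ = λ/(cμ) < 1
ρ = 26.6/(6 × 4.9) = 26.6/29.40 = 0.9048
Since 0.9048 < 1, the system is STABLE.
The servers are busy 90.48% of the time.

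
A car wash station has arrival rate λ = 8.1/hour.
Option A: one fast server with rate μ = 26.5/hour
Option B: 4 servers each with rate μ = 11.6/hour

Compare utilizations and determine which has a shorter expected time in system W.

Option A: single server μ = 26.5 (M/M/1)
  ρ_A = 8.1/26.5 = 0.3057
  W_A = 1/(μ-λ) = 1/(26.5-8.1) = 1/18.40 = 0.05435

Option B: 4 servers μ = 11.6 (M/M/4)
  ρ_B = λ/(cμ) = 8.1/(4×11.6) = 0.1746
  Offered load a = λ/μ = cρ = 8.1/11.6 = 0.6983
  P₀ = [ Σₙ₌₀^3 aⁿ/n! + a^4/(4!(1-ρ)) ]⁻¹
  Σ = a^0/0! + a^1/1! + a^2/2! + a^3/3! = 1.0000 + 0.69828 + 0.24379 + 0.056745 = 1.9988
  a^4/(4!(1-ρ)) = 0.2377/(24 × 0.8254) = 0.01200
  P₀ = 1/(1.9988 + 0.01200) = 0.4973
  Lq = P₀·a^4·ρ / (4!(1-ρ)²) = 0.4973 × 0.2377 × 0.1746 / (24 × 0.6813) = 0.001262
  Wq_B = Lq/λ = 0.0012622/8.1 = 0.00015583
  W_B = Wq_B + 1/μ = 0.00015583 + 0.086207 = 0.08636

Since W_A = 0.05435 < W_B = 0.08636, Option A (single fast server) has the shorter time in system.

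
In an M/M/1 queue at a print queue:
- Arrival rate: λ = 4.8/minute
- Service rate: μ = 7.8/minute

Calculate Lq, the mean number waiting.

ρ = λ/μ = 4.8/7.8 = 0.6154
For M/M/1: Lq = λ²/(μ(μ-λ))
Lq = 23.04/(7.8 × 3.00)
Lq = 0.9846 jobs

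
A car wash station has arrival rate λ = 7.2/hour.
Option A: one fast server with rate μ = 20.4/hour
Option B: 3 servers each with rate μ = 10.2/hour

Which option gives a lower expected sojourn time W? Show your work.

Option A: single server μ = 20.4 (M/M/1)
  ρ_A = 7.2/20.4 = 0.3529
  W_A = 1/(μ-λ) = 1/(20.4-7.2) = 1/13.20 = 0.07576

Option B: 3 servers μ = 10.2 (M/M/3)
  ρ_B = λ/(cμ) = 7.2/(3×10.2) = 0.2353
  Offered load a = λ/μ = cρ = 7.2/10.2 = 0.7059
  P₀ = [ Σₙ₌₀^2 aⁿ/n! + a^3/(3!(1-ρ)) ]⁻¹
  Σ = a^0/0! + a^1/1! + a^2/2! = 1.0000 + 0.7059 + 0.2491 = 1.9550
  a^3/(3!(1-ρ)) = 0.35172/(6 × 0.76471) = 0.07666
  P₀ = 1/(1.9550 + 0.07666) = 0.4922
  Lq = P₀·a^3·ρ / (3!(1-ρ)²) = 0.4922 × 0.3517 × 0.2353 / (6 × 0.5848) = 0.01161
  Wq_B = Lq/λ = 0.0116095/7.2 = 0.001612
  W_B = Wq_B + 1/μ = 0.001612 + 0.09804 = 0.09965

Since W_A = 0.07576 < W_B = 0.09965, Option A (single fast server) has the shorter time in system.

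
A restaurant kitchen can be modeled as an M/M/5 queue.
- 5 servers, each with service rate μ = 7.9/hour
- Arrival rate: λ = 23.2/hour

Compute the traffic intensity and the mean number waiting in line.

Traffic intensity: ρ = λ/(cμ) = 23.2/(5×7.9) = 0.5873
Since ρ = 0.5873 < 1, system is stable.
Offered load a = λ/μ = cρ = 23.2/7.9 = 2.9367
P₀ = [ Σₙ₌₀^4 aⁿ/n! + a^5/(5!(1-ρ)) ]⁻¹
Σ = a^0/0! + a^1/1! + a^2/2! + a^3/3! + a^4/4! = 1.0000 + 2.9367 + 4.3121 + 4.2212 + 3.0991 = 15.5691
a^5/(5!(1-ρ)) = 218.4261/(120 × 0.412658) = 4.4110
P₀ = 1/(15.5691 + 4.4110) = 0.05005
Lq = P₀·a^5·ρ / (5!(1-ρ)²) = 0.05005 × 218.4261 × 0.5873 / (120 × 0.1703) = 0.3142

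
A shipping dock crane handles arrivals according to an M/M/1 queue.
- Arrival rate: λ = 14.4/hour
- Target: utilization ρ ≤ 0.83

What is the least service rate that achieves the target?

ρ = λ/μ, so μ = λ/ρ
μ ≥ 14.4/0.83 = 17.3494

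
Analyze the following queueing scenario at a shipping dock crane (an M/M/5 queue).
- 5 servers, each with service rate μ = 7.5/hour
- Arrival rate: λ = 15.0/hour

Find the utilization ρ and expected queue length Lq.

Traffic intensity: ρ = λ/(cμ) = 15.0/(5×7.5) = 0.4000
Since ρ = 0.4000 < 1, system is stable.
Offered load a = λ/μ = cρ = 15.0/7.5 = 2.0000
P₀ = [ Σₙ₌₀^4 aⁿ/n! + a^5/(5!(1-ρ)) ]⁻¹
Σ = a^0/0! + a^1/1! + a^2/2! + a^3/3! + a^4/4! = 1.0000 + 2.0000 + 2.0000 + 1.3333 + 0.6667 = 7.0000
a^5/(5!(1-ρ)) = 32.0000/(120 × 0.6000) = 0.4444
P₀ = 1/(7.0000 + 0.4444) = 0.1343
Lq = P₀·a^5·ρ / (5!(1-ρ)²) = 0.13433 × 32.0000 × 0.40000 / (120 × 0.36000) = 0.03980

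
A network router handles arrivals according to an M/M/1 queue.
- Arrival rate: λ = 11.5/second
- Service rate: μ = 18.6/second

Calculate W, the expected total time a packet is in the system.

First, compute utilization: ρ = λ/μ = 11.5/18.6 = 0.6183
For M/M/1: W = 1/(μ-λ)
W = 1/(18.6-11.5) = 1/7.10
W = 0.1408 seconds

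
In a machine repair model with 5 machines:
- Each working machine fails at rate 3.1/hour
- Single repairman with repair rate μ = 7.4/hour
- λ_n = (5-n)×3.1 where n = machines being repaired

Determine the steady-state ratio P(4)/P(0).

P(4)/P(0) = ∏_{i=0}^{4-1} λ_i/μ_{i+1}
= (5-0)×3.1/7.4 × (5-1)×3.1/7.4 × (5-2)×3.1/7.4 × (5-3)×3.1/7.4
= 3.6957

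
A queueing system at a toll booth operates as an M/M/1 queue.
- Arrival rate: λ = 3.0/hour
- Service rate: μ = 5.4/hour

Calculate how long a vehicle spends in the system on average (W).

First, compute utilization: ρ = λ/μ = 3.0/5.4 = 0.5556
For M/M/1: W = 1/(μ-λ)
W = 1/(5.4-3.0) = 1/2.40
W = 0.4167 hours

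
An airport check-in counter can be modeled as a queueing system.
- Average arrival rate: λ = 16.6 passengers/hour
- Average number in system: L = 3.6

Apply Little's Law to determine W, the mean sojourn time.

Little's Law: L = λW, so W = L/λ
W = 3.6/16.6 = 0.2169 hours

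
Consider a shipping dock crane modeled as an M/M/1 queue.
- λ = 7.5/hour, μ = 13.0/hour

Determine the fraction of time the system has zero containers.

ρ = λ/μ = 7.5/13.0 = 0.5769
P(0) = 1 - ρ = 1 - 0.5769 = 0.4231
The server is idle 42.31% of the time.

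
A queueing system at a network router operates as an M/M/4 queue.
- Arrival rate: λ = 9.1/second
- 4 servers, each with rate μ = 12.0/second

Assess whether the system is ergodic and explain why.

Stability requires ρ = λ/(cμ) < 1
ρ = 9.1/(4 × 12.0) = 9.1/48.00 = 0.1896
Since 0.1896 < 1, the system is STABLE.
The servers are busy 18.96% of the time.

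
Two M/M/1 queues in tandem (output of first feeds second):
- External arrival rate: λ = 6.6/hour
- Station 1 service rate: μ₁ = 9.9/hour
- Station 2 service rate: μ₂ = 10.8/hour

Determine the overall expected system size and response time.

By Jackson's theorem, each station behaves as independent M/M/1.
Station 1: ρ₁ = 6.6/9.9 = 0.6667, L₁ = ρ₁/(1-ρ₁) = λ/(μ₁-λ) = 6.6/3.30 = 2.0000
Station 2: ρ₂ = 6.6/10.8 = 0.6111, L₂ = ρ₂/(1-ρ₂) = λ/(μ₂-λ) = 6.6/4.20 = 1.5714
Total: L = L₁ + L₂ = 2.0000 + 1.5714 = 3.5714
W = L/λ = 3.5714/6.6 = 0.5411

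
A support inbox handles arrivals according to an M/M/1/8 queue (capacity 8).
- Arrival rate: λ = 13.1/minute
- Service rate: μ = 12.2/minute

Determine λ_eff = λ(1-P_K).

ρ = λ/μ = 13.1/12.2 = 1.07377
P₀ = (1-ρ)/(1-ρ^(K+1)) = (1-1.07377)/(1-1.07377^9) = -0.07377/-0.8976 = 0.08219
P_K = P₀×ρ^K = 0.08219 × 1.07377^8 = 0.08219 × 1.7672 = 0.1452
λ_eff = λ(1-P_K) = 13.1 × (1 - 0.145243) = 13.1 × 0.854757 = 11.1973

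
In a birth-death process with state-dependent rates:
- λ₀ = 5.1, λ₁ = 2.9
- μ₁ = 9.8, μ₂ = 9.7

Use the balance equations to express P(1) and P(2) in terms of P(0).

Balance equations:
State 0: λ₀P₀ = μ₁P₁ → P₁ = (λ₀/μ₁)P₀ = (5.1/9.8)P₀ = 0.5204P₀
State 1: P₂ = (λ₀λ₁)/(μ₁μ₂)P₀ = (5.1×2.9)/(9.8×9.7)P₀ = 0.1556P₀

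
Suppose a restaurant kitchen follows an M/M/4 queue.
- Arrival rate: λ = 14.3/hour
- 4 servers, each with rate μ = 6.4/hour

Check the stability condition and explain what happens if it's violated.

Stability requires ρ = λ/(cμ) < 1
ρ = 14.3/(4 × 6.4) = 14.3/25.60 = 0.5586
Since 0.5586 < 1, the system is STABLE.
The servers are busy 55.86% of the time.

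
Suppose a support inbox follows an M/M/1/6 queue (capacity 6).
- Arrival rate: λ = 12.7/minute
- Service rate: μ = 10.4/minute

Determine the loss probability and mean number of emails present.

ρ = λ/μ = 12.7/10.4 = 1.22115
P₀ = (1-ρ)/(1-ρ^(K+1)) = (1-1.22115)/(1-1.22115^7) = -0.22115/-3.0493 = 0.07252
P_K = P₀×ρ^K = 0.07252 × 1.22115^6 = 0.07252 × 3.3160 = 0.2405
Blocking probability P_6 = 0.2405 (24.05%)
L = ρ[1 - (K+1)ρ^K + Kρ^(K+1)] / [(1-ρ)(1-ρ^(K+1))]
L = 1.22115 × (1 - 7×3.315997 + 6×4.049329) / ((1 - 1.22115) × (1 - 4.049329)) = 3.7738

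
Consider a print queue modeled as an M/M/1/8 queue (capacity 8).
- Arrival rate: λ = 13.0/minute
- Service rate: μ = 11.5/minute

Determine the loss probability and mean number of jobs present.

ρ = λ/μ = 13.0/11.5 = 1.13043
P₀ = (1-ρ)/(1-ρ^(K+1)) = (1-1.13043)/(1-1.13043^9) = -0.13043/-2.0143 = 0.06475
P_K = P₀×ρ^K = 0.06475 × 1.13043^8 = 0.06475 × 2.6665 = 0.1727
Blocking probability P_8 = 0.1727 (17.27%)
L = ρ[1 - (K+1)ρ^K + Kρ^(K+1)] / [(1-ρ)(1-ρ^(K+1))]
L = 1.13043 × (1 - 9×2.666548 + 8×3.014346) / ((1 - 1.13043) × (1 - 3.014346)) = 4.8010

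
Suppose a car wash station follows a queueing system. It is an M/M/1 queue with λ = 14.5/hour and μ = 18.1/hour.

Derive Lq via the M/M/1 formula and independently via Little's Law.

Method 1 (direct): Lq = λ²/(μ(μ-λ)) = 210.25/(18.1 × 3.60) = 3.2267

Method 2 (Little's Law):
W = 1/(μ-λ) = 1/3.60 = 0.27778
Wq = W - 1/μ = 0.27778 - 0.055249 = 0.22253
Lq = λWq = 14.5 × 0.22253 = 3.2267 ✔ (matches Method 1)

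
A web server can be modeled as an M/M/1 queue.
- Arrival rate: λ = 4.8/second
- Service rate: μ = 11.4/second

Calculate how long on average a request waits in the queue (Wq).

First, compute utilization: ρ = λ/μ = 4.8/11.4 = 0.4211
For M/M/1: Wq = λ/(μ(μ-λ))
Wq = 4.8/(11.4 × (11.4-4.8))
Wq = 4.8/(11.4 × 6.60)
Wq = 0.06380 seconds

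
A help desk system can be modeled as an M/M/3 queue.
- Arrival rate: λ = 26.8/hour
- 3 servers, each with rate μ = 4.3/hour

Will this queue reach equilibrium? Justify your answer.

Stability requires ρ = λ/(cμ) < 1
ρ = 26.8/(3 × 4.3) = 26.8/12.90 = 2.0775
Since 2.0775 ≥ 1, the system is UNSTABLE.
Need c > λ/μ = 26.8/4.3 = 6.23.
Minimum servers needed: c = 7.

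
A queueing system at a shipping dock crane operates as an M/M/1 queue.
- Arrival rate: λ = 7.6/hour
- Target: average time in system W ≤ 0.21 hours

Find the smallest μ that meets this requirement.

For M/M/1: W = 1/(μ-λ)
Need W ≤ 0.21, so 1/(μ-λ) ≤ 0.21
μ - λ ≥ 1/0.21 = 4.7619
μ ≥ 7.6 + 4.7619 = 12.3619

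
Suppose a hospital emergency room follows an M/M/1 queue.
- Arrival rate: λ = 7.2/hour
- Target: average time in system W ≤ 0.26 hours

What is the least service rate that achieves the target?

For M/M/1: W = 1/(μ-λ)
Need W ≤ 0.26, so 1/(μ-λ) ≤ 0.26
μ - λ ≥ 1/0.26 = 3.8462
μ ≥ 7.2 + 3.8462 = 11.0462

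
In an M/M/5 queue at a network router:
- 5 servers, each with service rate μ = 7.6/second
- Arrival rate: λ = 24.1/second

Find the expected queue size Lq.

Traffic intensity: ρ = λ/(cμ) = 24.1/(5×7.6) = 0.6342
Since ρ = 0.6342 < 1, system is stable.
Offered load a = λ/μ = cρ = 24.1/7.6 = 3.1711
P₀ = [ Σₙ₌₀^4 aⁿ/n! + a^5/(5!(1-ρ)) ]⁻¹
Σ = a^0/0! + a^1/1! + a^2/2! + a^3/3! + a^4/4! = 1.00000 + 3.17105 + 5.02779 + 5.31446 + 4.21311 = 18.7264
a^5/(5!(1-ρ)) = 320.6397/(120 × 0.36579) = 7.3047
P₀ = 1/(18.7264 + 7.3047) = 0.03842
Lq = P₀·a^5·ρ / (5!(1-ρ)²) = 0.038416 × 320.6397 × 0.63421 / (120 × 0.13380) = 0.4865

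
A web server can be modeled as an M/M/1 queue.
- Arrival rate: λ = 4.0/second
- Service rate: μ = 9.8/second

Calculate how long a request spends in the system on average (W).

First, compute utilization: ρ = λ/μ = 4.0/9.8 = 0.4082
For M/M/1: W = 1/(μ-λ)
W = 1/(9.8-4.0) = 1/5.80
W = 0.1724 seconds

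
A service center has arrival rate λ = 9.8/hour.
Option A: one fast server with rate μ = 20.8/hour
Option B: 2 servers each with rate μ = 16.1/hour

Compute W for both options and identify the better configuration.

Option A: single server μ = 20.8 (M/M/1)
  ρ_A = 9.8/20.8 = 0.4712
  W_A = 1/(μ-λ) = 1/(20.8-9.8) = 1/11.00 = 0.09091

Option B: 2 servers μ = 16.1 (M/M/2)
  ρ_B = λ/(cμ) = 9.8/(2×16.1) = 0.3043
  Offered load a = λ/μ = cρ = 9.8/16.1 = 0.6087
  P₀ = [ Σₙ₌₀^1 aⁿ/n! + a^2/(2!(1-ρ)) ]⁻¹
  Σ = a^0/0! + a^1/1! = 1.0000 + 0.6087 = 1.6087
  a^2/(2!(1-ρ)) = 0.3705/(2 × 0.6957) = 0.2663
  P₀ = 1/(1.6087 + 0.2663) = 0.5333
  Lq = P₀·a^2·ρ / (2!(1-ρ)²) = 0.53333 × 0.37051 × 0.30435 / (2 × 0.48393) = 0.06214
  Wq_B = Lq/λ = 0.06214/9.8 = 0.006341
  W_B = Wq_B + 1/μ = 0.006341 + 0.06211 = 0.06845

Since W_B = 0.06845 < W_A = 0.09091, Option B (multiple servers) has the shorter time in system.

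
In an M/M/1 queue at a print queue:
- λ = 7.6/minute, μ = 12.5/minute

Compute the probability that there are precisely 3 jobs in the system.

ρ = λ/μ = 7.6/12.5 = 0.6080
P(n) = (1-ρ)ρⁿ
P(3) = (1-0.6080) × 0.6080^3
P(3) = 0.392000 × 0.224756
P(3) = 0.08810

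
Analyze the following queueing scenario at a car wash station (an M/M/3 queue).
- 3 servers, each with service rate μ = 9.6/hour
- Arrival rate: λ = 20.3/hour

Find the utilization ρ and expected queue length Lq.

Traffic intensity: ρ = λ/(cμ) = 20.3/(3×9.6) = 0.7049
Since ρ = 0.7049 < 1, system is stable.
Offered load a = λ/μ = cρ = 20.3/9.6 = 2.1146
P₀ = [ Σₙ₌₀^2 aⁿ/n! + a^3/(3!(1-ρ)) ]⁻¹
Σ = a^0/0! + a^1/1! + a^2/2! = 1.0000 + 2.1146 + 2.2357 = 5.3503
a^3/(3!(1-ρ)) = 9.45528/(6 × 0.295139) = 5.3395
P₀ = 1/(5.3503 + 5.3395) = 0.09355
Lq = P₀·a^3·ρ / (3!(1-ρ)²) = 0.093547 × 9.4553 × 0.70486 / (6 × 0.087107) = 1.1929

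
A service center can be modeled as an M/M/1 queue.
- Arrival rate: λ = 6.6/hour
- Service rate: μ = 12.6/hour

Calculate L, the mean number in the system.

ρ = λ/μ = 6.6/12.6 = 0.5238
For M/M/1: L = λ/(μ-λ)
L = 6.6/(12.6-6.6) = 6.6/6.00
L = 1.1000 customers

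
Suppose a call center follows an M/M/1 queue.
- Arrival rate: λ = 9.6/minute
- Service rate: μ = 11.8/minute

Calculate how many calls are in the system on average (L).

ρ = λ/μ = 9.6/11.8 = 0.8136
For M/M/1: L = λ/(μ-λ)
L = 9.6/(11.8-9.6) = 9.6/2.20
L = 4.3636 calls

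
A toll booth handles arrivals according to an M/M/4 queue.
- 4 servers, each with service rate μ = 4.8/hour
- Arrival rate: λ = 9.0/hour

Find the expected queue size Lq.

Traffic intensity: ρ = λ/(cμ) = 9.0/(4×4.8) = 0.4688
Since ρ = 0.4688 < 1, system is stable.
Offered load a = λ/μ = cρ = 9.0/4.8 = 1.8750
P₀ = [ Σₙ₌₀^3 aⁿ/n! + a^4/(4!(1-ρ)) ]⁻¹
Σ = a^0/0! + a^1/1! + a^2/2! + a^3/3! = 1.0000 + 1.8750 + 1.7578 + 1.0986 = 5.7314
a^4/(4!(1-ρ)) = 12.3596/(24 × 0.53125) = 0.9694
P₀ = 1/(5.7314 + 0.9694) = 0.1492
Lq = P₀·a^4·ρ / (4!(1-ρ)²) = 0.1492 × 12.3596 × 0.4688 / (24 × 0.2822) = 0.1276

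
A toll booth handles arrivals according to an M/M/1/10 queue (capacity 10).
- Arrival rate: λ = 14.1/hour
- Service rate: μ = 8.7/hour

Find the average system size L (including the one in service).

ρ = λ/μ = 14.1/8.7 = 1.62069
P₀ = (1-ρ)/(1-ρ^(K+1)) = (1-1.62069)/(1-1.62069^11) = -0.6207/-201.6280 = 0.003078
P_K = P₀×ρ^K = 0.0030784 × 1.62069^10 = 0.0030784 × 125.0258 = 0.3849
L = ρ[1 - (K+1)ρ^K + Kρ^(K+1)] / [(1-ρ)(1-ρ^(K+1))]
L = 1.62069 × (1 - 11×125.0258 + 10×202.6280) / ((1 - 1.62069) × (1 - 202.6280)) = 8.4434 vehicles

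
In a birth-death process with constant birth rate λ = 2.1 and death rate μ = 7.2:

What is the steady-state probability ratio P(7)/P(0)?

For constant rates: P(n)/P(0) = (λ/μ)^n
P(7)/P(0) = (2.1/7.2)^7 = 0.29167^7 = 0.0001796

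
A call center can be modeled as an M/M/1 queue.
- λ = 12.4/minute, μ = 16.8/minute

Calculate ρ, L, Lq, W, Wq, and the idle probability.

Step 1: ρ = λ/μ = 12.4/16.8 = 0.7381
Step 2: L = λ/(μ-λ) = 12.4/4.40 = 2.8182
Step 3: Lq = λ²/(μ(μ-λ)) = 153.76/(16.8×4.40) = 2.0801
Step 4: W = 1/(μ-λ) = 1/4.40 = 0.227273
Step 5: Wq = λ/(μ(μ-λ)) = 12.4/(16.8×4.40) = 0.1677
Step 6: P(0) = 1-ρ = 0.2619
Verify: L = λW = 12.4×0.227273 = 2.8182 ✔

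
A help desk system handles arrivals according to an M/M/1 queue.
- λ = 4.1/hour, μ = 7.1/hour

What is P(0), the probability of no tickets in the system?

ρ = λ/μ = 4.1/7.1 = 0.5775
P(0) = 1 - ρ = 1 - 0.5775 = 0.4225
The server is idle 42.25% of the time.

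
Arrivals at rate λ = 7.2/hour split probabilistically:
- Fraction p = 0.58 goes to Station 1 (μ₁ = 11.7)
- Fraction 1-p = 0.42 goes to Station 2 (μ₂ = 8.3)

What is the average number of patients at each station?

Effective rates: λ₁ = 7.2×0.58 = 4.176, λ₂ = 7.2×0.42 = 3.024
Station 1: ρ₁ = 4.176/11.7 = 0.3569, L₁ = ρ₁/(1-ρ₁) = 0.3569/(1-0.3569) = 0.5550
Station 2: ρ₂ = 3.024/8.3 = 0.36434, L₂ = ρ₂/(1-ρ₂) = 0.36434/(1-0.36434) = 0.5732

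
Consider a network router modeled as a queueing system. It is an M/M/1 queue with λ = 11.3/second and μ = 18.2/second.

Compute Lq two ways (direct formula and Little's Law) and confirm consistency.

Method 1 (direct): Lq = λ²/(μ(μ-λ)) = 127.69/(18.2 × 6.90) = 1.0168

Method 2 (Little's Law):
W = 1/(μ-λ) = 1/6.90 = 0.144928
Wq = W - 1/μ = 0.144928 - 0.0549451 = 0.08998
Lq = λWq = 11.3 × 0.08998 = 1.0168 ✔ (matches Method 1)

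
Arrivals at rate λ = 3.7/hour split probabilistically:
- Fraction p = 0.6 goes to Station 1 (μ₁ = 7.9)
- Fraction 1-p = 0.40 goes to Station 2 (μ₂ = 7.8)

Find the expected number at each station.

Effective rates: λ₁ = 3.7×0.6 = 2.22, λ₂ = 3.7×0.40 = 1.48
Station 1: ρ₁ = 2.22/7.9 = 0.2810, L₁ = ρ₁/(1-ρ₁) = 0.2810/(1-0.2810) = 0.3908
Station 2: ρ₂ = 1.48/7.8 = 0.18974, L₂ = ρ₂/(1-ρ₂) = 0.18974/(1-0.18974) = 0.2342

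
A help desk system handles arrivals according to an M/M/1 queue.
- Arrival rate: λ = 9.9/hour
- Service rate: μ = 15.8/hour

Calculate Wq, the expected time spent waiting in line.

First, compute utilization: ρ = λ/μ = 9.9/15.8 = 0.6266
For M/M/1: Wq = λ/(μ(μ-λ))
Wq = 9.9/(15.8 × (15.8-9.9))
Wq = 9.9/(15.8 × 5.90)
Wq = 0.1062 hours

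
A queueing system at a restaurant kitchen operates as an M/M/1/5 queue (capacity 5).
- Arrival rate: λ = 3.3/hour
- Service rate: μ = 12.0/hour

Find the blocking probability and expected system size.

ρ = λ/μ = 3.3/12.0 = 0.2750
P₀ = (1-ρ)/(1-ρ^(K+1)) = (1-0.2750)/(1-0.2750^6) = 0.7250/0.9996 = 0.7253
P_K = P₀×ρ^K = 0.7253 × 0.2750^5 = 0.7253 × 0.001573 = 0.001141
Blocking probability P_5 = 0.001141 (0.11%)
L = ρ[1 - (K+1)ρ^K + Kρ^(K+1)] / [(1-ρ)(1-ρ^(K+1))]
L = 0.2750 × (1 - 6×0.001573 + 5×0.0004325) / ((1 - 0.2750) × (1 - 0.0004325)) = 0.3767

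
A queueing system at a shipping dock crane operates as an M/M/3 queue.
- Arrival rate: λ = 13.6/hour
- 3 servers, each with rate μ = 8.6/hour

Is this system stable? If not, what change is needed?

Stability requires ρ = λ/(cμ) < 1
ρ = 13.6/(3 × 8.6) = 13.6/25.80 = 0.5271
Since 0.5271 < 1, the system is STABLE.
The servers are busy 52.71% of the time.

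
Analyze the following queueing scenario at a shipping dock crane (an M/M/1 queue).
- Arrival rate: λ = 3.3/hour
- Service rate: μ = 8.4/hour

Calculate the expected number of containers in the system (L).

ρ = λ/μ = 3.3/8.4 = 0.3929
For M/M/1: L = λ/(μ-λ)
L = 3.3/(8.4-3.3) = 3.3/5.10
L = 0.6471 containers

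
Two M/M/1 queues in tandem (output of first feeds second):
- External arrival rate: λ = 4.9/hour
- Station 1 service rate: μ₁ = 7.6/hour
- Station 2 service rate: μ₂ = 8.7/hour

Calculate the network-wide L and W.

By Jackson's theorem, each station behaves as independent M/M/1.
Station 1: ρ₁ = 4.9/7.6 = 0.6447, L₁ = ρ₁/(1-ρ₁) = λ/(μ₁-λ) = 4.9/2.70 = 1.8148
Station 2: ρ₂ = 4.9/8.7 = 0.5632, L₂ = ρ₂/(1-ρ₂) = λ/(μ₂-λ) = 4.9/3.80 = 1.2895
Total: L = L₁ + L₂ = 1.8148 + 1.2895 = 3.1043
W = L/λ = 3.1043/4.9 = 0.6335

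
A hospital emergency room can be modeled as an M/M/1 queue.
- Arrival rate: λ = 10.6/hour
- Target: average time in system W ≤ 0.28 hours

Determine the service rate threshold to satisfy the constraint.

For M/M/1: W = 1/(μ-λ)
Need W ≤ 0.28, so 1/(μ-λ) ≤ 0.28
μ - λ ≥ 1/0.28 = 3.5714
μ ≥ 10.6 + 3.5714 = 14.1714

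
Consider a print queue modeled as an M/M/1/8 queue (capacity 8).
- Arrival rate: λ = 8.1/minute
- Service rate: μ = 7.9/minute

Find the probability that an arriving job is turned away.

ρ = λ/μ = 8.1/7.9 = 1.025316
P₀ = (1-ρ)/(1-ρ^(K+1)) = (1-1.025316)/(1-1.025316^9) = -0.025316/-0.25233 = 0.1003
P_K = P₀×ρ^K = 0.1003 × 1.025316^8 = 0.1003 × 1.2214 = 0.1225
Blocking probability = 12.25%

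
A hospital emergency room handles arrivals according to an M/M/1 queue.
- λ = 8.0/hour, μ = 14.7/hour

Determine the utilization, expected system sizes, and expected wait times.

Step 1: ρ = λ/μ = 8.0/14.7 = 0.5442
Step 2: L = λ/(μ-λ) = 8.0/6.70 = 1.1940
Step 3: Lq = λ²/(μ(μ-λ)) = 64.00/(14.7×6.70) = 0.6498
Step 4: W = 1/(μ-λ) = 1/6.70 = 0.14925
Step 5: Wq = λ/(μ(μ-λ)) = 8.0/(14.7×6.70) = 0.08123
Step 6: P(0) = 1-ρ = 0.4558
Verify: L = λW = 8.0×0.14925 = 1.1940 ✔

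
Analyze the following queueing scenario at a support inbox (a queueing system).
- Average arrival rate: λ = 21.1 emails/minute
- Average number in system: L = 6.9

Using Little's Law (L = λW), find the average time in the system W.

Little's Law: L = λW, so W = L/λ
W = 6.9/21.1 = 0.3270 minutes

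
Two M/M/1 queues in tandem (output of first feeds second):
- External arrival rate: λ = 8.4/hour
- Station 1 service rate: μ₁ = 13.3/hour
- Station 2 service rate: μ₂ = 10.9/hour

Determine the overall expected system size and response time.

By Jackson's theorem, each station behaves as independent M/M/1.
Station 1: ρ₁ = 8.4/13.3 = 0.6316, L₁ = ρ₁/(1-ρ₁) = λ/(μ₁-λ) = 8.4/4.90 = 1.7143
Station 2: ρ₂ = 8.4/10.9 = 0.7706, L₂ = ρ₂/(1-ρ₂) = λ/(μ₂-λ) = 8.4/2.50 = 3.3600
Total: L = L₁ + L₂ = 1.7143 + 3.3600 = 5.0743
W = L/λ = 5.0743/8.4 = 0.6041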